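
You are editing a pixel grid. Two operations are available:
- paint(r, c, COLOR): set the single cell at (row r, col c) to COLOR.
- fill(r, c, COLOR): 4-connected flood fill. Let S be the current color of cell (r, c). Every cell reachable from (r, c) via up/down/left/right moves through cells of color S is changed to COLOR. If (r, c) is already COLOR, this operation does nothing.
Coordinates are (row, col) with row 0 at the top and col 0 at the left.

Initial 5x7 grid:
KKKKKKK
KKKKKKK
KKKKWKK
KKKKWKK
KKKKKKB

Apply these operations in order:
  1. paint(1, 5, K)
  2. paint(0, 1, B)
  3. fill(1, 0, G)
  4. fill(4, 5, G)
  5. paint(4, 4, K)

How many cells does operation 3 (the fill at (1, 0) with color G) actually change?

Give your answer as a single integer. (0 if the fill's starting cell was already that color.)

After op 1 paint(1,5,K):
KKKKKKK
KKKKKKK
KKKKWKK
KKKKWKK
KKKKKKB
After op 2 paint(0,1,B):
KBKKKKK
KKKKKKK
KKKKWKK
KKKKWKK
KKKKKKB
After op 3 fill(1,0,G) [31 cells changed]:
GBGGGGG
GGGGGGG
GGGGWGG
GGGGWGG
GGGGGGB

Answer: 31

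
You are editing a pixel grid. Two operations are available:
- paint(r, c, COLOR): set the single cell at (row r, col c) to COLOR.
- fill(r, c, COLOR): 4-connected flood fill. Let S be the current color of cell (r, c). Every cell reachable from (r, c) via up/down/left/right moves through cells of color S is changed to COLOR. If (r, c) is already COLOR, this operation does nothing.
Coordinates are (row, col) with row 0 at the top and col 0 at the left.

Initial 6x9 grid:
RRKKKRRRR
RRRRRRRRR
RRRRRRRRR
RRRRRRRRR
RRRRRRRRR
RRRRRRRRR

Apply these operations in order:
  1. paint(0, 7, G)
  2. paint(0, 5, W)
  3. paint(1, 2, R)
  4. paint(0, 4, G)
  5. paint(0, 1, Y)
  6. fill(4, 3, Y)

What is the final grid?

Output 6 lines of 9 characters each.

Answer: YYKKGWYGY
YYYYYYYYY
YYYYYYYYY
YYYYYYYYY
YYYYYYYYY
YYYYYYYYY

Derivation:
After op 1 paint(0,7,G):
RRKKKRRGR
RRRRRRRRR
RRRRRRRRR
RRRRRRRRR
RRRRRRRRR
RRRRRRRRR
After op 2 paint(0,5,W):
RRKKKWRGR
RRRRRRRRR
RRRRRRRRR
RRRRRRRRR
RRRRRRRRR
RRRRRRRRR
After op 3 paint(1,2,R):
RRKKKWRGR
RRRRRRRRR
RRRRRRRRR
RRRRRRRRR
RRRRRRRRR
RRRRRRRRR
After op 4 paint(0,4,G):
RRKKGWRGR
RRRRRRRRR
RRRRRRRRR
RRRRRRRRR
RRRRRRRRR
RRRRRRRRR
After op 5 paint(0,1,Y):
RYKKGWRGR
RRRRRRRRR
RRRRRRRRR
RRRRRRRRR
RRRRRRRRR
RRRRRRRRR
After op 6 fill(4,3,Y) [48 cells changed]:
YYKKGWYGY
YYYYYYYYY
YYYYYYYYY
YYYYYYYYY
YYYYYYYYY
YYYYYYYYY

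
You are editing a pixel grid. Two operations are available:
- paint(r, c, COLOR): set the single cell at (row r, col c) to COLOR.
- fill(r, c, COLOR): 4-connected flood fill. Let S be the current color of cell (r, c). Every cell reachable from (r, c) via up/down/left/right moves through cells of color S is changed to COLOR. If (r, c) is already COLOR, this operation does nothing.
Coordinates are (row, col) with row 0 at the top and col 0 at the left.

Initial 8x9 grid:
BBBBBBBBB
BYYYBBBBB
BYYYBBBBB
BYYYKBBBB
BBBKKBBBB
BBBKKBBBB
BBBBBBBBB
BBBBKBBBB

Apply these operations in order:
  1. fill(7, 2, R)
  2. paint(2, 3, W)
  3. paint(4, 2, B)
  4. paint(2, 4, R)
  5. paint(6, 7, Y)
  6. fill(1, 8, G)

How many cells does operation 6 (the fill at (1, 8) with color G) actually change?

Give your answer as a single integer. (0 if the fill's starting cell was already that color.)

Answer: 55

Derivation:
After op 1 fill(7,2,R) [57 cells changed]:
RRRRRRRRR
RYYYRRRRR
RYYYRRRRR
RYYYKRRRR
RRRKKRRRR
RRRKKRRRR
RRRRRRRRR
RRRRKRRRR
After op 2 paint(2,3,W):
RRRRRRRRR
RYYYRRRRR
RYYWRRRRR
RYYYKRRRR
RRRKKRRRR
RRRKKRRRR
RRRRRRRRR
RRRRKRRRR
After op 3 paint(4,2,B):
RRRRRRRRR
RYYYRRRRR
RYYWRRRRR
RYYYKRRRR
RRBKKRRRR
RRRKKRRRR
RRRRRRRRR
RRRRKRRRR
After op 4 paint(2,4,R):
RRRRRRRRR
RYYYRRRRR
RYYWRRRRR
RYYYKRRRR
RRBKKRRRR
RRRKKRRRR
RRRRRRRRR
RRRRKRRRR
After op 5 paint(6,7,Y):
RRRRRRRRR
RYYYRRRRR
RYYWRRRRR
RYYYKRRRR
RRBKKRRRR
RRRKKRRRR
RRRRRRRYR
RRRRKRRRR
After op 6 fill(1,8,G) [55 cells changed]:
GGGGGGGGG
GYYYGGGGG
GYYWGGGGG
GYYYKGGGG
GGBKKGGGG
GGGKKGGGG
GGGGGGGYG
GGGGKGGGG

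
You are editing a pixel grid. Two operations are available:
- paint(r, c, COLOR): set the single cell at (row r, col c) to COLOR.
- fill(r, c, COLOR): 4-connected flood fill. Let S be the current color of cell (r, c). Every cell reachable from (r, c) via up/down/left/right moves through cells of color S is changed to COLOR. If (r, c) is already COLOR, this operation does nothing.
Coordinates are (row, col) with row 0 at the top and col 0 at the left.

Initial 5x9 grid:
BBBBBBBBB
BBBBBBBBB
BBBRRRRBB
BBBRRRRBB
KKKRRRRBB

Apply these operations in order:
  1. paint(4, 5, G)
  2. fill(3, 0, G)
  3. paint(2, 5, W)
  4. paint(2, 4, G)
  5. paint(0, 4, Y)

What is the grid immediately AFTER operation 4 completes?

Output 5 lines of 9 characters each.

After op 1 paint(4,5,G):
BBBBBBBBB
BBBBBBBBB
BBBRRRRBB
BBBRRRRBB
KKKRRGRBB
After op 2 fill(3,0,G) [30 cells changed]:
GGGGGGGGG
GGGGGGGGG
GGGRRRRGG
GGGRRRRGG
KKKRRGRGG
After op 3 paint(2,5,W):
GGGGGGGGG
GGGGGGGGG
GGGRRWRGG
GGGRRRRGG
KKKRRGRGG
After op 4 paint(2,4,G):
GGGGGGGGG
GGGGGGGGG
GGGRGWRGG
GGGRRRRGG
KKKRRGRGG

Answer: GGGGGGGGG
GGGGGGGGG
GGGRGWRGG
GGGRRRRGG
KKKRRGRGG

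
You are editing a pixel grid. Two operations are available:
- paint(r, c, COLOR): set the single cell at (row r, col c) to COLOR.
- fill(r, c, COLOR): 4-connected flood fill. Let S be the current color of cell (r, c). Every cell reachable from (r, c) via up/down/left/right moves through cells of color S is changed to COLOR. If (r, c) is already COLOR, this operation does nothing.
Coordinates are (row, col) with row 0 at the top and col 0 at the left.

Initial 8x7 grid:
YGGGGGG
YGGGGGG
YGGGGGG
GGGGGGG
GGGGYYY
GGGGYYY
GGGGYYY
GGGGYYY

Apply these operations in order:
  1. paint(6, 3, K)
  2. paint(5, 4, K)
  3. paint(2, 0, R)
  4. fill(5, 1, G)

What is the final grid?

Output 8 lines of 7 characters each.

After op 1 paint(6,3,K):
YGGGGGG
YGGGGGG
YGGGGGG
GGGGGGG
GGGGYYY
GGGGYYY
GGGKYYY
GGGGYYY
After op 2 paint(5,4,K):
YGGGGGG
YGGGGGG
YGGGGGG
GGGGGGG
GGGGYYY
GGGGKYY
GGGKYYY
GGGGYYY
After op 3 paint(2,0,R):
YGGGGGG
YGGGGGG
RGGGGGG
GGGGGGG
GGGGYYY
GGGGKYY
GGGKYYY
GGGGYYY
After op 4 fill(5,1,G) [0 cells changed]:
YGGGGGG
YGGGGGG
RGGGGGG
GGGGGGG
GGGGYYY
GGGGKYY
GGGKYYY
GGGGYYY

Answer: YGGGGGG
YGGGGGG
RGGGGGG
GGGGGGG
GGGGYYY
GGGGKYY
GGGKYYY
GGGGYYY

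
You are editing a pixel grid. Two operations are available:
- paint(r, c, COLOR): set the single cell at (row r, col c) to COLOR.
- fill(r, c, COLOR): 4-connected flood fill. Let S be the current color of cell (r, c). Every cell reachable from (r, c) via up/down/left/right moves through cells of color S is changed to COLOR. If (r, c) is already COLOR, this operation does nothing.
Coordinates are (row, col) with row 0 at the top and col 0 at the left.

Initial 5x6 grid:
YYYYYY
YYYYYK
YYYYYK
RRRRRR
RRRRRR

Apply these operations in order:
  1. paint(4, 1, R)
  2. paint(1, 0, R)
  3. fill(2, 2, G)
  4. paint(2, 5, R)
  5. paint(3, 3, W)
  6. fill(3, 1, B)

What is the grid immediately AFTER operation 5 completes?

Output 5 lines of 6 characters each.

Answer: GGGGGG
RGGGGK
GGGGGR
RRRWRR
RRRRRR

Derivation:
After op 1 paint(4,1,R):
YYYYYY
YYYYYK
YYYYYK
RRRRRR
RRRRRR
After op 2 paint(1,0,R):
YYYYYY
RYYYYK
YYYYYK
RRRRRR
RRRRRR
After op 3 fill(2,2,G) [15 cells changed]:
GGGGGG
RGGGGK
GGGGGK
RRRRRR
RRRRRR
After op 4 paint(2,5,R):
GGGGGG
RGGGGK
GGGGGR
RRRRRR
RRRRRR
After op 5 paint(3,3,W):
GGGGGG
RGGGGK
GGGGGR
RRRWRR
RRRRRR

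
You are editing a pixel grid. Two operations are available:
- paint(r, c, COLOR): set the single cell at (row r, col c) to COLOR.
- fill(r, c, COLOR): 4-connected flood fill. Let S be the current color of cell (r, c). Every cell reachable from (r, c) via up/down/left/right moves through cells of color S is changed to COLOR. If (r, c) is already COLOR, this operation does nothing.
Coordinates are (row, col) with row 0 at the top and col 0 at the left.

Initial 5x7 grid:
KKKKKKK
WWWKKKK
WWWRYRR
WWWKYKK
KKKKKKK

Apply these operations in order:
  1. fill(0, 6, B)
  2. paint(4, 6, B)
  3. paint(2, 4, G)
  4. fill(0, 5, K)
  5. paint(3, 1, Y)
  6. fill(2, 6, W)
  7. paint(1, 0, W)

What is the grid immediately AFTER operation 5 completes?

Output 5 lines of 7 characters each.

After op 1 fill(0,6,B) [11 cells changed]:
BBBBBBB
WWWBBBB
WWWRYRR
WWWKYKK
KKKKKKK
After op 2 paint(4,6,B):
BBBBBBB
WWWBBBB
WWWRYRR
WWWKYKK
KKKKKKB
After op 3 paint(2,4,G):
BBBBBBB
WWWBBBB
WWWRGRR
WWWKYKK
KKKKKKB
After op 4 fill(0,5,K) [11 cells changed]:
KKKKKKK
WWWKKKK
WWWRGRR
WWWKYKK
KKKKKKB
After op 5 paint(3,1,Y):
KKKKKKK
WWWKKKK
WWWRGRR
WYWKYKK
KKKKKKB

Answer: KKKKKKK
WWWKKKK
WWWRGRR
WYWKYKK
KKKKKKB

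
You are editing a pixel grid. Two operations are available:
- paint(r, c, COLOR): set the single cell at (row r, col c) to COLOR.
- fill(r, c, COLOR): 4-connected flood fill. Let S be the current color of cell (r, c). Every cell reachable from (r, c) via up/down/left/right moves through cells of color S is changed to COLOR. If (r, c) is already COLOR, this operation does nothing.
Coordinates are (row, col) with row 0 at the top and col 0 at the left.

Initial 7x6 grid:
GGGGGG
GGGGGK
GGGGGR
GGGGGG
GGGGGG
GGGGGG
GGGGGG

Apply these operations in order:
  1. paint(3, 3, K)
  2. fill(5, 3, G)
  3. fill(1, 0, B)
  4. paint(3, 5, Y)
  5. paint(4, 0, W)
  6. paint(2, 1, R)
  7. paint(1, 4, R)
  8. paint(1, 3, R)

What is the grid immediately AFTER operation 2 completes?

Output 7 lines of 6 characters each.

Answer: GGGGGG
GGGGGK
GGGGGR
GGGKGG
GGGGGG
GGGGGG
GGGGGG

Derivation:
After op 1 paint(3,3,K):
GGGGGG
GGGGGK
GGGGGR
GGGKGG
GGGGGG
GGGGGG
GGGGGG
After op 2 fill(5,3,G) [0 cells changed]:
GGGGGG
GGGGGK
GGGGGR
GGGKGG
GGGGGG
GGGGGG
GGGGGG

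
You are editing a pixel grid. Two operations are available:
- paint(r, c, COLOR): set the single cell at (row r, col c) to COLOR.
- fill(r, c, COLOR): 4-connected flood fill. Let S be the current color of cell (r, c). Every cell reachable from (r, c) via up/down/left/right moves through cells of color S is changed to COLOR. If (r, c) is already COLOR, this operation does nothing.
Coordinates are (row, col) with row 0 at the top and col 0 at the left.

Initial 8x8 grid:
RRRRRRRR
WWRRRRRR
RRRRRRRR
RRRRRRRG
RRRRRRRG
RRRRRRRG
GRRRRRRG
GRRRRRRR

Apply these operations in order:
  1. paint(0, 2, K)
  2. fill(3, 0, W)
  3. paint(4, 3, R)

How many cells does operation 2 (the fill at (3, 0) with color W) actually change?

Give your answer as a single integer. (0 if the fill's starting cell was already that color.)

After op 1 paint(0,2,K):
RRKRRRRR
WWRRRRRR
RRRRRRRR
RRRRRRRG
RRRRRRRG
RRRRRRRG
GRRRRRRG
GRRRRRRR
After op 2 fill(3,0,W) [53 cells changed]:
RRKWWWWW
WWWWWWWW
WWWWWWWW
WWWWWWWG
WWWWWWWG
WWWWWWWG
GWWWWWWG
GWWWWWWW

Answer: 53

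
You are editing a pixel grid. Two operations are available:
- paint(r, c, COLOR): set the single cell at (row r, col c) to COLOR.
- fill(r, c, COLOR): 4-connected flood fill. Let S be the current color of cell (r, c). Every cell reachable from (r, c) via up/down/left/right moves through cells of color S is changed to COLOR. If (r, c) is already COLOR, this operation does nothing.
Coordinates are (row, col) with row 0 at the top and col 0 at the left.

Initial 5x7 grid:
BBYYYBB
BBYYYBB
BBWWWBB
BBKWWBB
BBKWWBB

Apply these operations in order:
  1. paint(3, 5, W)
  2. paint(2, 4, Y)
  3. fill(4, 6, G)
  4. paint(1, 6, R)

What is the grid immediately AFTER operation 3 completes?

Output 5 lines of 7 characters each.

Answer: BBYYYGG
BBYYYGG
BBWWYGG
BBKWWWG
BBKWWGG

Derivation:
After op 1 paint(3,5,W):
BBYYYBB
BBYYYBB
BBWWWBB
BBKWWWB
BBKWWBB
After op 2 paint(2,4,Y):
BBYYYBB
BBYYYBB
BBWWYBB
BBKWWWB
BBKWWBB
After op 3 fill(4,6,G) [9 cells changed]:
BBYYYGG
BBYYYGG
BBWWYGG
BBKWWWG
BBKWWGG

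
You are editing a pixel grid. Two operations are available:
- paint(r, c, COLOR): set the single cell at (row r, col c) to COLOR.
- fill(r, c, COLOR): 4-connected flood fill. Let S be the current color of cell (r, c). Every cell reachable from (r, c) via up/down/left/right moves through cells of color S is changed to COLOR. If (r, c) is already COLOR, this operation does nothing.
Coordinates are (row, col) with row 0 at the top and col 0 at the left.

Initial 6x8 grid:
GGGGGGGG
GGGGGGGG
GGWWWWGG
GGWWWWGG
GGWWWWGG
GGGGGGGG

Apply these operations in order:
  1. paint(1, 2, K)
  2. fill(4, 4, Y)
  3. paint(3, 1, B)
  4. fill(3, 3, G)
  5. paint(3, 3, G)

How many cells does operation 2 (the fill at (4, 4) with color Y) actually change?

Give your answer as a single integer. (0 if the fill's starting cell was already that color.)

Answer: 12

Derivation:
After op 1 paint(1,2,K):
GGGGGGGG
GGKGGGGG
GGWWWWGG
GGWWWWGG
GGWWWWGG
GGGGGGGG
After op 2 fill(4,4,Y) [12 cells changed]:
GGGGGGGG
GGKGGGGG
GGYYYYGG
GGYYYYGG
GGYYYYGG
GGGGGGGG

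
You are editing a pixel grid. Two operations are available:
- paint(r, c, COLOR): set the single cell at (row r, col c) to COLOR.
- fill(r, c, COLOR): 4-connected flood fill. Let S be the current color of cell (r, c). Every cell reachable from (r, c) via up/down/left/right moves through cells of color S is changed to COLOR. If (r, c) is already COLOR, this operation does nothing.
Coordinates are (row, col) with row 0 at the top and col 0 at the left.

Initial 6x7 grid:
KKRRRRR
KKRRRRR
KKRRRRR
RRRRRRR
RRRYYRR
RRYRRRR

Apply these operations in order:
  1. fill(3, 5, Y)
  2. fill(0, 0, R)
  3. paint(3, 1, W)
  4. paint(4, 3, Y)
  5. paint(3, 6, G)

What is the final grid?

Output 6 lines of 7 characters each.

Answer: RRYYYYY
RRYYYYY
RRYYYYY
YWYYYYG
YYYYYYY
YYYYYYY

Derivation:
After op 1 fill(3,5,Y) [33 cells changed]:
KKYYYYY
KKYYYYY
KKYYYYY
YYYYYYY
YYYYYYY
YYYYYYY
After op 2 fill(0,0,R) [6 cells changed]:
RRYYYYY
RRYYYYY
RRYYYYY
YYYYYYY
YYYYYYY
YYYYYYY
After op 3 paint(3,1,W):
RRYYYYY
RRYYYYY
RRYYYYY
YWYYYYY
YYYYYYY
YYYYYYY
After op 4 paint(4,3,Y):
RRYYYYY
RRYYYYY
RRYYYYY
YWYYYYY
YYYYYYY
YYYYYYY
After op 5 paint(3,6,G):
RRYYYYY
RRYYYYY
RRYYYYY
YWYYYYG
YYYYYYY
YYYYYYY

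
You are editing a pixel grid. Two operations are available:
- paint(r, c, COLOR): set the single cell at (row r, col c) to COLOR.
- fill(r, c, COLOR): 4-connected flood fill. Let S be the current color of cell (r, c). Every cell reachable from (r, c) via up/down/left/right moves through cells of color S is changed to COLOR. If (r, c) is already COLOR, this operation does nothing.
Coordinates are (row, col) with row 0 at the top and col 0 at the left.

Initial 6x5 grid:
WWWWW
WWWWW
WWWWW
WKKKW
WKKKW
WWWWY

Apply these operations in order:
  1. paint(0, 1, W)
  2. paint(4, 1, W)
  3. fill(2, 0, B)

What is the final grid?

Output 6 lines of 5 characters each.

Answer: BBBBB
BBBBB
BBBBB
BKKKB
BBKKB
BBBBY

Derivation:
After op 1 paint(0,1,W):
WWWWW
WWWWW
WWWWW
WKKKW
WKKKW
WWWWY
After op 2 paint(4,1,W):
WWWWW
WWWWW
WWWWW
WKKKW
WWKKW
WWWWY
After op 3 fill(2,0,B) [24 cells changed]:
BBBBB
BBBBB
BBBBB
BKKKB
BBKKB
BBBBY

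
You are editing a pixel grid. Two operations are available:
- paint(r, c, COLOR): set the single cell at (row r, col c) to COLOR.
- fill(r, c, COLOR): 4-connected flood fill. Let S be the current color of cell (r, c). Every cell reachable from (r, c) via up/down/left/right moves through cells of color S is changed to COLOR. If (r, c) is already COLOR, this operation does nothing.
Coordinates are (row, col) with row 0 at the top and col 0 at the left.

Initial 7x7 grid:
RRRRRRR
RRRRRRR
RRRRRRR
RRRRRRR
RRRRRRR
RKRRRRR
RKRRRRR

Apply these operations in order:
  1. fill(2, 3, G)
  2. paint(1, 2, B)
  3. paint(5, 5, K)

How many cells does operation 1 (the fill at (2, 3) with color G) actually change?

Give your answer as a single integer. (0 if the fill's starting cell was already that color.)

After op 1 fill(2,3,G) [47 cells changed]:
GGGGGGG
GGGGGGG
GGGGGGG
GGGGGGG
GGGGGGG
GKGGGGG
GKGGGGG

Answer: 47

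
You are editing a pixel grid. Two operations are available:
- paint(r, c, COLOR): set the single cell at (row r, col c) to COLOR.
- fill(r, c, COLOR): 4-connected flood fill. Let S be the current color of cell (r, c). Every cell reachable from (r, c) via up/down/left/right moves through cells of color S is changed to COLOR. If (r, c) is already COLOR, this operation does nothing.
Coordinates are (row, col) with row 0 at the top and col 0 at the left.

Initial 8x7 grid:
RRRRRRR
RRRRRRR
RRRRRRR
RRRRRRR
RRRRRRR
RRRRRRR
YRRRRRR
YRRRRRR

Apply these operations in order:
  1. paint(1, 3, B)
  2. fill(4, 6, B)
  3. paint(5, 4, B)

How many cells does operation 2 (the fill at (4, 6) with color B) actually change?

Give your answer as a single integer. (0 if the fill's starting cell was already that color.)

Answer: 53

Derivation:
After op 1 paint(1,3,B):
RRRRRRR
RRRBRRR
RRRRRRR
RRRRRRR
RRRRRRR
RRRRRRR
YRRRRRR
YRRRRRR
After op 2 fill(4,6,B) [53 cells changed]:
BBBBBBB
BBBBBBB
BBBBBBB
BBBBBBB
BBBBBBB
BBBBBBB
YBBBBBB
YBBBBBB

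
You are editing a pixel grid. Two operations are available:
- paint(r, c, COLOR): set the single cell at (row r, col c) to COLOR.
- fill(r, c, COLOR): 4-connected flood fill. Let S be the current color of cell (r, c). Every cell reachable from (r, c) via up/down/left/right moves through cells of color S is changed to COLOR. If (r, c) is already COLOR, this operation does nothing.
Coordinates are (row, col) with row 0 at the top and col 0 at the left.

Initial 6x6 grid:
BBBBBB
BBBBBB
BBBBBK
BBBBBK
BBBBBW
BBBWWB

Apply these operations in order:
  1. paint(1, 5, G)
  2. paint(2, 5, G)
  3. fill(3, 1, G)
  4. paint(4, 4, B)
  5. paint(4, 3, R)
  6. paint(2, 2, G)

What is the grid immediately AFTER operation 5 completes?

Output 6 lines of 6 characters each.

After op 1 paint(1,5,G):
BBBBBB
BBBBBG
BBBBBK
BBBBBK
BBBBBW
BBBWWB
After op 2 paint(2,5,G):
BBBBBB
BBBBBG
BBBBBG
BBBBBK
BBBBBW
BBBWWB
After op 3 fill(3,1,G) [29 cells changed]:
GGGGGG
GGGGGG
GGGGGG
GGGGGK
GGGGGW
GGGWWB
After op 4 paint(4,4,B):
GGGGGG
GGGGGG
GGGGGG
GGGGGK
GGGGBW
GGGWWB
After op 5 paint(4,3,R):
GGGGGG
GGGGGG
GGGGGG
GGGGGK
GGGRBW
GGGWWB

Answer: GGGGGG
GGGGGG
GGGGGG
GGGGGK
GGGRBW
GGGWWB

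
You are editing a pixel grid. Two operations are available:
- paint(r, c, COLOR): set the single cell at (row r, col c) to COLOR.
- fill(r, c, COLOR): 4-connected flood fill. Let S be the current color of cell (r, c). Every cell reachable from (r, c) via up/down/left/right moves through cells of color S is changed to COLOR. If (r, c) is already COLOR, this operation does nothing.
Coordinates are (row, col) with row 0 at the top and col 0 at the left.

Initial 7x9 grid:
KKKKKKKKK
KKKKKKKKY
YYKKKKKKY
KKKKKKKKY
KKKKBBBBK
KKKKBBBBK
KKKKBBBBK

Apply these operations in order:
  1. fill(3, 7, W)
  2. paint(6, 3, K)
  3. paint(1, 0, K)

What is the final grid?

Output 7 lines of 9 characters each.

Answer: WWWWWWWWW
KWWWWWWWY
YYWWWWWWY
WWWWWWWWY
WWWWBBBBK
WWWWBBBBK
WWWKBBBBK

Derivation:
After op 1 fill(3,7,W) [43 cells changed]:
WWWWWWWWW
WWWWWWWWY
YYWWWWWWY
WWWWWWWWY
WWWWBBBBK
WWWWBBBBK
WWWWBBBBK
After op 2 paint(6,3,K):
WWWWWWWWW
WWWWWWWWY
YYWWWWWWY
WWWWWWWWY
WWWWBBBBK
WWWWBBBBK
WWWKBBBBK
After op 3 paint(1,0,K):
WWWWWWWWW
KWWWWWWWY
YYWWWWWWY
WWWWWWWWY
WWWWBBBBK
WWWWBBBBK
WWWKBBBBK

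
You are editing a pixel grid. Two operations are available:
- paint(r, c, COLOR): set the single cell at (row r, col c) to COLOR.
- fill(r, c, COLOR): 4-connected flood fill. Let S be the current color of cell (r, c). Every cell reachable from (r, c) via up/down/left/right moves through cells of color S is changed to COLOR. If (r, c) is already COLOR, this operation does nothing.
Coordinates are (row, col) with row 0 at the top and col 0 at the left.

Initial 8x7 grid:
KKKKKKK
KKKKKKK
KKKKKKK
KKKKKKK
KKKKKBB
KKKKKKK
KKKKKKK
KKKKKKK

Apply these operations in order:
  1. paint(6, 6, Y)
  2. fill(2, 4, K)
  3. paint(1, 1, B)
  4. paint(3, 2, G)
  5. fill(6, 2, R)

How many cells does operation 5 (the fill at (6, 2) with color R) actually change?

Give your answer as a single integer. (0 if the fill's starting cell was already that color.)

Answer: 51

Derivation:
After op 1 paint(6,6,Y):
KKKKKKK
KKKKKKK
KKKKKKK
KKKKKKK
KKKKKBB
KKKKKKK
KKKKKKY
KKKKKKK
After op 2 fill(2,4,K) [0 cells changed]:
KKKKKKK
KKKKKKK
KKKKKKK
KKKKKKK
KKKKKBB
KKKKKKK
KKKKKKY
KKKKKKK
After op 3 paint(1,1,B):
KKKKKKK
KBKKKKK
KKKKKKK
KKKKKKK
KKKKKBB
KKKKKKK
KKKKKKY
KKKKKKK
After op 4 paint(3,2,G):
KKKKKKK
KBKKKKK
KKKKKKK
KKGKKKK
KKKKKBB
KKKKKKK
KKKKKKY
KKKKKKK
After op 5 fill(6,2,R) [51 cells changed]:
RRRRRRR
RBRRRRR
RRRRRRR
RRGRRRR
RRRRRBB
RRRRRRR
RRRRRRY
RRRRRRR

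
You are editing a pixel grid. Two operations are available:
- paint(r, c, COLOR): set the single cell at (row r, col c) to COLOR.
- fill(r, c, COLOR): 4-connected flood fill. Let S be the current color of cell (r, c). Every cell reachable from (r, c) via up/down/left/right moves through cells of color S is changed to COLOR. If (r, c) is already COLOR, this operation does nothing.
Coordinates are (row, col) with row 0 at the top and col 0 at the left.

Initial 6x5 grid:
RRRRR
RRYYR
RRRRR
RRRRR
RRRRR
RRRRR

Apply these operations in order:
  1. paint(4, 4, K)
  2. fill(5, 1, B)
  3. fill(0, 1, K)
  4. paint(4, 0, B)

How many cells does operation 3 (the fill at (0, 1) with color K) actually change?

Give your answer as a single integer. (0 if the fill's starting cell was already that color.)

After op 1 paint(4,4,K):
RRRRR
RRYYR
RRRRR
RRRRR
RRRRK
RRRRR
After op 2 fill(5,1,B) [27 cells changed]:
BBBBB
BBYYB
BBBBB
BBBBB
BBBBK
BBBBB
After op 3 fill(0,1,K) [27 cells changed]:
KKKKK
KKYYK
KKKKK
KKKKK
KKKKK
KKKKK

Answer: 27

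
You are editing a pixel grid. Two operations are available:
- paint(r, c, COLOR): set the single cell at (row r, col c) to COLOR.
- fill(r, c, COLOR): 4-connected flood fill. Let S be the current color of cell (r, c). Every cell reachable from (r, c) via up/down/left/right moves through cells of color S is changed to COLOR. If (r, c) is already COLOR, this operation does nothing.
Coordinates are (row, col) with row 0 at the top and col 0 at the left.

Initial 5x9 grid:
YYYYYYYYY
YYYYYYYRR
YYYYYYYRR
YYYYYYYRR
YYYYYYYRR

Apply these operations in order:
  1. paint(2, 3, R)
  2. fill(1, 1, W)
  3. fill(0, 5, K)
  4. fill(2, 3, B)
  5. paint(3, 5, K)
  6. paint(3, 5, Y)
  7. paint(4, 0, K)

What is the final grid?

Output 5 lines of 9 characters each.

After op 1 paint(2,3,R):
YYYYYYYYY
YYYYYYYRR
YYYRYYYRR
YYYYYYYRR
YYYYYYYRR
After op 2 fill(1,1,W) [36 cells changed]:
WWWWWWWWW
WWWWWWWRR
WWWRWWWRR
WWWWWWWRR
WWWWWWWRR
After op 3 fill(0,5,K) [36 cells changed]:
KKKKKKKKK
KKKKKKKRR
KKKRKKKRR
KKKKKKKRR
KKKKKKKRR
After op 4 fill(2,3,B) [1 cells changed]:
KKKKKKKKK
KKKKKKKRR
KKKBKKKRR
KKKKKKKRR
KKKKKKKRR
After op 5 paint(3,5,K):
KKKKKKKKK
KKKKKKKRR
KKKBKKKRR
KKKKKKKRR
KKKKKKKRR
After op 6 paint(3,5,Y):
KKKKKKKKK
KKKKKKKRR
KKKBKKKRR
KKKKKYKRR
KKKKKKKRR
After op 7 paint(4,0,K):
KKKKKKKKK
KKKKKKKRR
KKKBKKKRR
KKKKKYKRR
KKKKKKKRR

Answer: KKKKKKKKK
KKKKKKKRR
KKKBKKKRR
KKKKKYKRR
KKKKKKKRR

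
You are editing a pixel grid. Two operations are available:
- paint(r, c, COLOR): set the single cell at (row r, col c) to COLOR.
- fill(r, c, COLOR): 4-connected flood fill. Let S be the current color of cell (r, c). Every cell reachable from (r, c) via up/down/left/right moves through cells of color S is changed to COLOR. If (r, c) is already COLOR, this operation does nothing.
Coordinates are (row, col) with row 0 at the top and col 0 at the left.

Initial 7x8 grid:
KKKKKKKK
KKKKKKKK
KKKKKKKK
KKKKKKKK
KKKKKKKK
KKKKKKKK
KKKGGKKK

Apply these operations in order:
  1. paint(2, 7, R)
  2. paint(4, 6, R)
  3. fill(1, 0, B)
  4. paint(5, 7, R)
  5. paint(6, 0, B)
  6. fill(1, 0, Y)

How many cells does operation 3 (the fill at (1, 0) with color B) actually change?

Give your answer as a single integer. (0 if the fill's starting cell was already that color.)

After op 1 paint(2,7,R):
KKKKKKKK
KKKKKKKK
KKKKKKKR
KKKKKKKK
KKKKKKKK
KKKKKKKK
KKKGGKKK
After op 2 paint(4,6,R):
KKKKKKKK
KKKKKKKK
KKKKKKKR
KKKKKKKK
KKKKKKRK
KKKKKKKK
KKKGGKKK
After op 3 fill(1,0,B) [52 cells changed]:
BBBBBBBB
BBBBBBBB
BBBBBBBR
BBBBBBBB
BBBBBBRB
BBBBBBBB
BBBGGBBB

Answer: 52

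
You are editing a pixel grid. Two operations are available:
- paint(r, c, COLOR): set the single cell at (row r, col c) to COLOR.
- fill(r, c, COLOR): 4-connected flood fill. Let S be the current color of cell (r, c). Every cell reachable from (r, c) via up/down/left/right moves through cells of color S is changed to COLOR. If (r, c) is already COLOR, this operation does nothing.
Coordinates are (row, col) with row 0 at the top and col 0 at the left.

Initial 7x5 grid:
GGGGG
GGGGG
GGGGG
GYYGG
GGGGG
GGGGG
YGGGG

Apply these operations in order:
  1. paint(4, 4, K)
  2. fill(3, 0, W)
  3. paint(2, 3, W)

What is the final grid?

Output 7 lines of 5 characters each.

Answer: WWWWW
WWWWW
WWWWW
WYYWW
WWWWK
WWWWW
YWWWW

Derivation:
After op 1 paint(4,4,K):
GGGGG
GGGGG
GGGGG
GYYGG
GGGGK
GGGGG
YGGGG
After op 2 fill(3,0,W) [31 cells changed]:
WWWWW
WWWWW
WWWWW
WYYWW
WWWWK
WWWWW
YWWWW
After op 3 paint(2,3,W):
WWWWW
WWWWW
WWWWW
WYYWW
WWWWK
WWWWW
YWWWW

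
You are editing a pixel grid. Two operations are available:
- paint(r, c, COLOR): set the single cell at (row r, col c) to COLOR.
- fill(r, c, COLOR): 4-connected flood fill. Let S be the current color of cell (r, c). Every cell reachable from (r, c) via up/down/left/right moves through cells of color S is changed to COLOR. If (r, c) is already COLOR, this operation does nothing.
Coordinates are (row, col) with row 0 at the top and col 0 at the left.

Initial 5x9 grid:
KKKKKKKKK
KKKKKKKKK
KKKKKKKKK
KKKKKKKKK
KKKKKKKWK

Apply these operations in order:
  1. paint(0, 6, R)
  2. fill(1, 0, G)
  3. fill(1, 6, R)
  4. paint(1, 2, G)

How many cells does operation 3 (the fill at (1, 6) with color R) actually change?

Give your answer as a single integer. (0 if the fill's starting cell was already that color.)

Answer: 43

Derivation:
After op 1 paint(0,6,R):
KKKKKKRKK
KKKKKKKKK
KKKKKKKKK
KKKKKKKKK
KKKKKKKWK
After op 2 fill(1,0,G) [43 cells changed]:
GGGGGGRGG
GGGGGGGGG
GGGGGGGGG
GGGGGGGGG
GGGGGGGWG
After op 3 fill(1,6,R) [43 cells changed]:
RRRRRRRRR
RRRRRRRRR
RRRRRRRRR
RRRRRRRRR
RRRRRRRWR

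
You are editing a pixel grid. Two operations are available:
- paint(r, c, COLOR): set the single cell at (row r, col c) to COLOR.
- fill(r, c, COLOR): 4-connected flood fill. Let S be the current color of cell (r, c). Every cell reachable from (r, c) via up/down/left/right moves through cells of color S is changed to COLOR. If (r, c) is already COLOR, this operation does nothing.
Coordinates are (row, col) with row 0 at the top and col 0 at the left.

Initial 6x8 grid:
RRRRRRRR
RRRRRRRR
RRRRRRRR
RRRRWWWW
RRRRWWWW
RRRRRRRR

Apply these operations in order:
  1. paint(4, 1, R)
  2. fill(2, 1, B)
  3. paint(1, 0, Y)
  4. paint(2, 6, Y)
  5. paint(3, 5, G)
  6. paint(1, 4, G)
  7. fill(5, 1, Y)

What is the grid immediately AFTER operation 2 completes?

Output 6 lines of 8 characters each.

After op 1 paint(4,1,R):
RRRRRRRR
RRRRRRRR
RRRRRRRR
RRRRWWWW
RRRRWWWW
RRRRRRRR
After op 2 fill(2,1,B) [40 cells changed]:
BBBBBBBB
BBBBBBBB
BBBBBBBB
BBBBWWWW
BBBBWWWW
BBBBBBBB

Answer: BBBBBBBB
BBBBBBBB
BBBBBBBB
BBBBWWWW
BBBBWWWW
BBBBBBBB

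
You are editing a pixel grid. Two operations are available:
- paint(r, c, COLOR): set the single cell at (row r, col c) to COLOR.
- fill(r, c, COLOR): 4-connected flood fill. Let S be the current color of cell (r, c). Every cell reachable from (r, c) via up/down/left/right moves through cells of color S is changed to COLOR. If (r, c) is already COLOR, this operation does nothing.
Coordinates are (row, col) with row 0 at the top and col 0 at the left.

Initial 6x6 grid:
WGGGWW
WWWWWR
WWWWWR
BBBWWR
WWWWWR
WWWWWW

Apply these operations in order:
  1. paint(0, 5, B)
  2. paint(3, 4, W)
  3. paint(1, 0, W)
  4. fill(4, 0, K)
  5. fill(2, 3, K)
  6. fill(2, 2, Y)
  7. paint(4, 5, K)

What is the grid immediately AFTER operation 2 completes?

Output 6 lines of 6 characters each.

After op 1 paint(0,5,B):
WGGGWB
WWWWWR
WWWWWR
BBBWWR
WWWWWR
WWWWWW
After op 2 paint(3,4,W):
WGGGWB
WWWWWR
WWWWWR
BBBWWR
WWWWWR
WWWWWW

Answer: WGGGWB
WWWWWR
WWWWWR
BBBWWR
WWWWWR
WWWWWW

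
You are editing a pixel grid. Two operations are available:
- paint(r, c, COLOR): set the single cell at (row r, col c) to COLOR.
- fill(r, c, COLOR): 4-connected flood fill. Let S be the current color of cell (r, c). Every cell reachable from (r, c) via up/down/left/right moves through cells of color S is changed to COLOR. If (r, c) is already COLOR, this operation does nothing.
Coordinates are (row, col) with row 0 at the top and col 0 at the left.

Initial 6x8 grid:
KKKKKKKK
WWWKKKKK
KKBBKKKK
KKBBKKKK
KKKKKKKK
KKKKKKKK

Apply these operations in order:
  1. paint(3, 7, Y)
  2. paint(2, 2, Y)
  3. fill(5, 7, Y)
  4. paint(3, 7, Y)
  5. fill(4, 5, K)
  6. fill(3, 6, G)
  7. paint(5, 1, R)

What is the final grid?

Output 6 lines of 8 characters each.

After op 1 paint(3,7,Y):
KKKKKKKK
WWWKKKKK
KKBBKKKK
KKBBKKKY
KKKKKKKK
KKKKKKKK
After op 2 paint(2,2,Y):
KKKKKKKK
WWWKKKKK
KKYBKKKK
KKBBKKKY
KKKKKKKK
KKKKKKKK
After op 3 fill(5,7,Y) [40 cells changed]:
YYYYYYYY
WWWYYYYY
YYYBYYYY
YYBBYYYY
YYYYYYYY
YYYYYYYY
After op 4 paint(3,7,Y):
YYYYYYYY
WWWYYYYY
YYYBYYYY
YYBBYYYY
YYYYYYYY
YYYYYYYY
After op 5 fill(4,5,K) [42 cells changed]:
KKKKKKKK
WWWKKKKK
KKKBKKKK
KKBBKKKK
KKKKKKKK
KKKKKKKK
After op 6 fill(3,6,G) [42 cells changed]:
GGGGGGGG
WWWGGGGG
GGGBGGGG
GGBBGGGG
GGGGGGGG
GGGGGGGG
After op 7 paint(5,1,R):
GGGGGGGG
WWWGGGGG
GGGBGGGG
GGBBGGGG
GGGGGGGG
GRGGGGGG

Answer: GGGGGGGG
WWWGGGGG
GGGBGGGG
GGBBGGGG
GGGGGGGG
GRGGGGGG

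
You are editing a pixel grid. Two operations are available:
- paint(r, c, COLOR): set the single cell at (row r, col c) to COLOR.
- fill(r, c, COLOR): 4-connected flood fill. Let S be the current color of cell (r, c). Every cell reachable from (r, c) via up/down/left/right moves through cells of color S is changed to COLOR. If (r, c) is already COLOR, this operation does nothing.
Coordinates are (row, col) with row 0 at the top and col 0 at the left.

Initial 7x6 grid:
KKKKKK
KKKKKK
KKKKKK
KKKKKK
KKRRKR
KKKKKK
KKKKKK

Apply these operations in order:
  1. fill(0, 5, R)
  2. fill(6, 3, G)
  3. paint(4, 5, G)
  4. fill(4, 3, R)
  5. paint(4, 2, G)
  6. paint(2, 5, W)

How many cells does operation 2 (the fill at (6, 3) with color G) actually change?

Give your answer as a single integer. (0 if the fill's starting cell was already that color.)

Answer: 42

Derivation:
After op 1 fill(0,5,R) [39 cells changed]:
RRRRRR
RRRRRR
RRRRRR
RRRRRR
RRRRRR
RRRRRR
RRRRRR
After op 2 fill(6,3,G) [42 cells changed]:
GGGGGG
GGGGGG
GGGGGG
GGGGGG
GGGGGG
GGGGGG
GGGGGG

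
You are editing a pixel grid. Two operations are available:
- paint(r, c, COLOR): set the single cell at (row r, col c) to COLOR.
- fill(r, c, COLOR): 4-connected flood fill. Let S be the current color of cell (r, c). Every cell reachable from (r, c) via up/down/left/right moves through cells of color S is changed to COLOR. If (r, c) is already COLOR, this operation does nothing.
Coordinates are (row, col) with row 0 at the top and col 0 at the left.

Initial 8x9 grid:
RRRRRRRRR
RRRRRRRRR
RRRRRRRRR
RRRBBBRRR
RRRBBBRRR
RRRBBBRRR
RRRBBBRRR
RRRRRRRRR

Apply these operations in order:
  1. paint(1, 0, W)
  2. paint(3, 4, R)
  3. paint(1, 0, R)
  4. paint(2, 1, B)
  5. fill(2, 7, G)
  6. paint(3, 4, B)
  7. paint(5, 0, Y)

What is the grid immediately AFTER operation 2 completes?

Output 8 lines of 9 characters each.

After op 1 paint(1,0,W):
RRRRRRRRR
WRRRRRRRR
RRRRRRRRR
RRRBBBRRR
RRRBBBRRR
RRRBBBRRR
RRRBBBRRR
RRRRRRRRR
After op 2 paint(3,4,R):
RRRRRRRRR
WRRRRRRRR
RRRRRRRRR
RRRBRBRRR
RRRBBBRRR
RRRBBBRRR
RRRBBBRRR
RRRRRRRRR

Answer: RRRRRRRRR
WRRRRRRRR
RRRRRRRRR
RRRBRBRRR
RRRBBBRRR
RRRBBBRRR
RRRBBBRRR
RRRRRRRRR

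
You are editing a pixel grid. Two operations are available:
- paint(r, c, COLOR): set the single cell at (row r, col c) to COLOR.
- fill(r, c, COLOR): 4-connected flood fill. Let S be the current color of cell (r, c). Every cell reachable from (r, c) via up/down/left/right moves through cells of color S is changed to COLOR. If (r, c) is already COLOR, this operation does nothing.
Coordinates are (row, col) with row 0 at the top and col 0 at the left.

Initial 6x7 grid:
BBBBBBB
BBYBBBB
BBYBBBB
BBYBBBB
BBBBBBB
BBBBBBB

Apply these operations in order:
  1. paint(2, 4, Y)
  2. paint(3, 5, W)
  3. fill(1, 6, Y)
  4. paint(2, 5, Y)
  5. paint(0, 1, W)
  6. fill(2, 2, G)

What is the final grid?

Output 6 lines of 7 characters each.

Answer: GWGGGGG
GGGGGGG
GGGGGGG
GGGGGWG
GGGGGGG
GGGGGGG

Derivation:
After op 1 paint(2,4,Y):
BBBBBBB
BBYBBBB
BBYBYBB
BBYBBBB
BBBBBBB
BBBBBBB
After op 2 paint(3,5,W):
BBBBBBB
BBYBBBB
BBYBYBB
BBYBBWB
BBBBBBB
BBBBBBB
After op 3 fill(1,6,Y) [37 cells changed]:
YYYYYYY
YYYYYYY
YYYYYYY
YYYYYWY
YYYYYYY
YYYYYYY
After op 4 paint(2,5,Y):
YYYYYYY
YYYYYYY
YYYYYYY
YYYYYWY
YYYYYYY
YYYYYYY
After op 5 paint(0,1,W):
YWYYYYY
YYYYYYY
YYYYYYY
YYYYYWY
YYYYYYY
YYYYYYY
After op 6 fill(2,2,G) [40 cells changed]:
GWGGGGG
GGGGGGG
GGGGGGG
GGGGGWG
GGGGGGG
GGGGGGG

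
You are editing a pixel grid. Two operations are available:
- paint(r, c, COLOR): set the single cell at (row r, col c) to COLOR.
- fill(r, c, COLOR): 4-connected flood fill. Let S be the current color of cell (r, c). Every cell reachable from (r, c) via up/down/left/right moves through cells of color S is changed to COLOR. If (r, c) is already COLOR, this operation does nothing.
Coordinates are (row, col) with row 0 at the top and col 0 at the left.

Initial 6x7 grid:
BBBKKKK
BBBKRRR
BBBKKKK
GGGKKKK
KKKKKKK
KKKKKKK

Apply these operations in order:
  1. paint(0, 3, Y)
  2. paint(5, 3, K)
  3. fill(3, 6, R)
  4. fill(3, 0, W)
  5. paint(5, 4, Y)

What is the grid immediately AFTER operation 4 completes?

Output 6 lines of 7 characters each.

After op 1 paint(0,3,Y):
BBBYKKK
BBBKRRR
BBBKKKK
GGGKKKK
KKKKKKK
KKKKKKK
After op 2 paint(5,3,K):
BBBYKKK
BBBKRRR
BBBKKKK
GGGKKKK
KKKKKKK
KKKKKKK
After op 3 fill(3,6,R) [23 cells changed]:
BBBYKKK
BBBRRRR
BBBRRRR
GGGRRRR
RRRRRRR
RRRRRRR
After op 4 fill(3,0,W) [3 cells changed]:
BBBYKKK
BBBRRRR
BBBRRRR
WWWRRRR
RRRRRRR
RRRRRRR

Answer: BBBYKKK
BBBRRRR
BBBRRRR
WWWRRRR
RRRRRRR
RRRRRRR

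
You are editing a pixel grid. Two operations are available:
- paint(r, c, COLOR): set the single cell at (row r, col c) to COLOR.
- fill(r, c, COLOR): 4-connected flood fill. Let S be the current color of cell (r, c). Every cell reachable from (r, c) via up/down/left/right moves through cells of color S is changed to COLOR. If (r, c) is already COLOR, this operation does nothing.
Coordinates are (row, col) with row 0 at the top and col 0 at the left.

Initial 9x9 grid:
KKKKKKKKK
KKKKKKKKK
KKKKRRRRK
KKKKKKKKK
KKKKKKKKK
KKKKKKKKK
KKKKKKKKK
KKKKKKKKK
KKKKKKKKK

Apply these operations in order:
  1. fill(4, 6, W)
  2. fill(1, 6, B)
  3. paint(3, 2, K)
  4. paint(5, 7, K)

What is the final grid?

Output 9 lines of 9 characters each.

After op 1 fill(4,6,W) [77 cells changed]:
WWWWWWWWW
WWWWWWWWW
WWWWRRRRW
WWWWWWWWW
WWWWWWWWW
WWWWWWWWW
WWWWWWWWW
WWWWWWWWW
WWWWWWWWW
After op 2 fill(1,6,B) [77 cells changed]:
BBBBBBBBB
BBBBBBBBB
BBBBRRRRB
BBBBBBBBB
BBBBBBBBB
BBBBBBBBB
BBBBBBBBB
BBBBBBBBB
BBBBBBBBB
After op 3 paint(3,2,K):
BBBBBBBBB
BBBBBBBBB
BBBBRRRRB
BBKBBBBBB
BBBBBBBBB
BBBBBBBBB
BBBBBBBBB
BBBBBBBBB
BBBBBBBBB
After op 4 paint(5,7,K):
BBBBBBBBB
BBBBBBBBB
BBBBRRRRB
BBKBBBBBB
BBBBBBBBB
BBBBBBBKB
BBBBBBBBB
BBBBBBBBB
BBBBBBBBB

Answer: BBBBBBBBB
BBBBBBBBB
BBBBRRRRB
BBKBBBBBB
BBBBBBBBB
BBBBBBBKB
BBBBBBBBB
BBBBBBBBB
BBBBBBBBB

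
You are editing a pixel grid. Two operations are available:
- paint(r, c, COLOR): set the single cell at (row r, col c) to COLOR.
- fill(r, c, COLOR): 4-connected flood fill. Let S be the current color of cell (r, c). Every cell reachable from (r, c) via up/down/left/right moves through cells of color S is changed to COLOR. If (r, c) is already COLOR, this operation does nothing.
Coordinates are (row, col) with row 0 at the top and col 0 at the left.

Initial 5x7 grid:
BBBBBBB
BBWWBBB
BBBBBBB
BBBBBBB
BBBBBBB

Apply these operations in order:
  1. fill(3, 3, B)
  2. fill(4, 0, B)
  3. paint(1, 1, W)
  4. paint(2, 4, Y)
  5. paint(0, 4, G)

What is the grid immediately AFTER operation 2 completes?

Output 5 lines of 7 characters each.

Answer: BBBBBBB
BBWWBBB
BBBBBBB
BBBBBBB
BBBBBBB

Derivation:
After op 1 fill(3,3,B) [0 cells changed]:
BBBBBBB
BBWWBBB
BBBBBBB
BBBBBBB
BBBBBBB
After op 2 fill(4,0,B) [0 cells changed]:
BBBBBBB
BBWWBBB
BBBBBBB
BBBBBBB
BBBBBBB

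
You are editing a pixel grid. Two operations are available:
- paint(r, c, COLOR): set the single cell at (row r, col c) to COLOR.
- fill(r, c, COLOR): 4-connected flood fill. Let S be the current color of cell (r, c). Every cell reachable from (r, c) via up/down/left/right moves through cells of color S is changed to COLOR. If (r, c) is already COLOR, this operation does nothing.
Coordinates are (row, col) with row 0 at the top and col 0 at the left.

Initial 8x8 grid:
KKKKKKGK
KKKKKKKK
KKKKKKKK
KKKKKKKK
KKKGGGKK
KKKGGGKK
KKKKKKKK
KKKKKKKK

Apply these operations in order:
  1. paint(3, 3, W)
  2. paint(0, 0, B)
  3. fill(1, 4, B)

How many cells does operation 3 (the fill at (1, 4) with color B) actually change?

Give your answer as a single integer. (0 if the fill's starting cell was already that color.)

After op 1 paint(3,3,W):
KKKKKKGK
KKKKKKKK
KKKKKKKK
KKKWKKKK
KKKGGGKK
KKKGGGKK
KKKKKKKK
KKKKKKKK
After op 2 paint(0,0,B):
BKKKKKGK
KKKKKKKK
KKKKKKKK
KKKWKKKK
KKKGGGKK
KKKGGGKK
KKKKKKKK
KKKKKKKK
After op 3 fill(1,4,B) [55 cells changed]:
BBBBBBGB
BBBBBBBB
BBBBBBBB
BBBWBBBB
BBBGGGBB
BBBGGGBB
BBBBBBBB
BBBBBBBB

Answer: 55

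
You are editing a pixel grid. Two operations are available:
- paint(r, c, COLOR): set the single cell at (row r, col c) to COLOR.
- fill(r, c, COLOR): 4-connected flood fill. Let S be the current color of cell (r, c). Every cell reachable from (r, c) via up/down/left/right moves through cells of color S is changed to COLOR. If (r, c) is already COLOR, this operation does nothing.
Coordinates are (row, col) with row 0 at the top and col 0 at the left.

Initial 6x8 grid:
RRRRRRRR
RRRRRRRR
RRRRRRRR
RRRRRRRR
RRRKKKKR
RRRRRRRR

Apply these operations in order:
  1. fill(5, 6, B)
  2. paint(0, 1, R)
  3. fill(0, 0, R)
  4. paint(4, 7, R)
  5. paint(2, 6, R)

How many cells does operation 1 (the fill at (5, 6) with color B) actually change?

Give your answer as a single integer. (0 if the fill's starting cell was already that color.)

Answer: 44

Derivation:
After op 1 fill(5,6,B) [44 cells changed]:
BBBBBBBB
BBBBBBBB
BBBBBBBB
BBBBBBBB
BBBKKKKB
BBBBBBBB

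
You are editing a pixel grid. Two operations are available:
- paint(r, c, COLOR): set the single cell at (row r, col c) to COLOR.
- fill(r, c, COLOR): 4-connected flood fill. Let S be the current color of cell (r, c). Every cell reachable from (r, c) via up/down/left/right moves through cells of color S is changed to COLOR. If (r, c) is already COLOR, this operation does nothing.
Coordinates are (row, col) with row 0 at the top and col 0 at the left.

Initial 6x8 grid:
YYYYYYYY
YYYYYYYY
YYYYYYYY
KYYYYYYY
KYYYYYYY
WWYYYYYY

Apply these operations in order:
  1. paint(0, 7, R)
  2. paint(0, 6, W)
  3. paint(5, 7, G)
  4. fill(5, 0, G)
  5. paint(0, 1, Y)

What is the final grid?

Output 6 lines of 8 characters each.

After op 1 paint(0,7,R):
YYYYYYYR
YYYYYYYY
YYYYYYYY
KYYYYYYY
KYYYYYYY
WWYYYYYY
After op 2 paint(0,6,W):
YYYYYYWR
YYYYYYYY
YYYYYYYY
KYYYYYYY
KYYYYYYY
WWYYYYYY
After op 3 paint(5,7,G):
YYYYYYWR
YYYYYYYY
YYYYYYYY
KYYYYYYY
KYYYYYYY
WWYYYYYG
After op 4 fill(5,0,G) [2 cells changed]:
YYYYYYWR
YYYYYYYY
YYYYYYYY
KYYYYYYY
KYYYYYYY
GGYYYYYG
After op 5 paint(0,1,Y):
YYYYYYWR
YYYYYYYY
YYYYYYYY
KYYYYYYY
KYYYYYYY
GGYYYYYG

Answer: YYYYYYWR
YYYYYYYY
YYYYYYYY
KYYYYYYY
KYYYYYYY
GGYYYYYG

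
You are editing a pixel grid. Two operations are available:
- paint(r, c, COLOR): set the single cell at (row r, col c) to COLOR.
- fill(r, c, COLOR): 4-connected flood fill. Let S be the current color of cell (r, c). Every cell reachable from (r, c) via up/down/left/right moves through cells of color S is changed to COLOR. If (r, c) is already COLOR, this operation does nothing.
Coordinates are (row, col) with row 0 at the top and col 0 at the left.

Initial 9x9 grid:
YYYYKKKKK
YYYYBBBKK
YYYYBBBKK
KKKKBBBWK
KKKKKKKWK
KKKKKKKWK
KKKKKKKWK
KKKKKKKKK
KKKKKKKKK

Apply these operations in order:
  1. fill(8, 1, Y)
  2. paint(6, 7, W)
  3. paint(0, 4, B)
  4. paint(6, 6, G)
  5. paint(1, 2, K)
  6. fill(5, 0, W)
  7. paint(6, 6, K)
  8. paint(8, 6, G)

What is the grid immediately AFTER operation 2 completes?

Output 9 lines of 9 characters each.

After op 1 fill(8,1,Y) [56 cells changed]:
YYYYYYYYY
YYYYBBBYY
YYYYBBBYY
YYYYBBBWY
YYYYYYYWY
YYYYYYYWY
YYYYYYYWY
YYYYYYYYY
YYYYYYYYY
After op 2 paint(6,7,W):
YYYYYYYYY
YYYYBBBYY
YYYYBBBYY
YYYYBBBWY
YYYYYYYWY
YYYYYYYWY
YYYYYYYWY
YYYYYYYYY
YYYYYYYYY

Answer: YYYYYYYYY
YYYYBBBYY
YYYYBBBYY
YYYYBBBWY
YYYYYYYWY
YYYYYYYWY
YYYYYYYWY
YYYYYYYYY
YYYYYYYYY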